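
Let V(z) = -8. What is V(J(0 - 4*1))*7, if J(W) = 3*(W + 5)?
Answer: -56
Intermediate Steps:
J(W) = 15 + 3*W (J(W) = 3*(5 + W) = 15 + 3*W)
V(J(0 - 4*1))*7 = -8*7 = -56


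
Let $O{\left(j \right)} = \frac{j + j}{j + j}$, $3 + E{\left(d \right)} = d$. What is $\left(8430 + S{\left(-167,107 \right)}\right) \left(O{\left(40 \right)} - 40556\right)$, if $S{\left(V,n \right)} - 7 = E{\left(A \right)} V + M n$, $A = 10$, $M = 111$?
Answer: $-776425475$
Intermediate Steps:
$E{\left(d \right)} = -3 + d$
$O{\left(j \right)} = 1$ ($O{\left(j \right)} = \frac{2 j}{2 j} = 2 j \frac{1}{2 j} = 1$)
$S{\left(V,n \right)} = 7 + 7 V + 111 n$ ($S{\left(V,n \right)} = 7 + \left(\left(-3 + 10\right) V + 111 n\right) = 7 + \left(7 V + 111 n\right) = 7 + 7 V + 111 n$)
$\left(8430 + S{\left(-167,107 \right)}\right) \left(O{\left(40 \right)} - 40556\right) = \left(8430 + \left(7 + 7 \left(-167\right) + 111 \cdot 107\right)\right) \left(1 - 40556\right) = \left(8430 + \left(7 - 1169 + 11877\right)\right) \left(-40555\right) = \left(8430 + 10715\right) \left(-40555\right) = 19145 \left(-40555\right) = -776425475$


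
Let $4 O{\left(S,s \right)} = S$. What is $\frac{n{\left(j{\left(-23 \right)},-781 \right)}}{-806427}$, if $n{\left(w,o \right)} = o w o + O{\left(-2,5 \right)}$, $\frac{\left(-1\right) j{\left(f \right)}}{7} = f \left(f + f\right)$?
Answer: $\frac{9034742333}{1612854} \approx 5601.7$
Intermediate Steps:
$j{\left(f \right)} = - 14 f^{2}$ ($j{\left(f \right)} = - 7 f \left(f + f\right) = - 7 f 2 f = - 7 \cdot 2 f^{2} = - 14 f^{2}$)
$O{\left(S,s \right)} = \frac{S}{4}$
$n{\left(w,o \right)} = - \frac{1}{2} + w o^{2}$ ($n{\left(w,o \right)} = o w o + \frac{1}{4} \left(-2\right) = w o^{2} - \frac{1}{2} = - \frac{1}{2} + w o^{2}$)
$\frac{n{\left(j{\left(-23 \right)},-781 \right)}}{-806427} = \frac{- \frac{1}{2} + - 14 \left(-23\right)^{2} \left(-781\right)^{2}}{-806427} = \left(- \frac{1}{2} + \left(-14\right) 529 \cdot 609961\right) \left(- \frac{1}{806427}\right) = \left(- \frac{1}{2} - 4517371166\right) \left(- \frac{1}{806427}\right) = \left(- \frac{9034742333}{2}\right) \left(- \frac{1}{806427}\right) = \frac{9034742333}{1612854}$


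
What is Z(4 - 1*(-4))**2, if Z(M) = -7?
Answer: 49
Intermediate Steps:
Z(4 - 1*(-4))**2 = (-7)**2 = 49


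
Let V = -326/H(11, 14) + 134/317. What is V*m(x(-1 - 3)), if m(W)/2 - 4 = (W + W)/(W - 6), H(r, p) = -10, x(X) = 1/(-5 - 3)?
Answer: 20727036/77665 ≈ 266.88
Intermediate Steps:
x(X) = -1/8 (x(X) = 1/(-8) = -1/8)
V = 52341/1585 (V = -326/(-10) + 134/317 = -326*(-1/10) + 134*(1/317) = 163/5 + 134/317 = 52341/1585 ≈ 33.023)
m(W) = 8 + 4*W/(-6 + W) (m(W) = 8 + 2*((W + W)/(W - 6)) = 8 + 2*((2*W)/(-6 + W)) = 8 + 2*(2*W/(-6 + W)) = 8 + 4*W/(-6 + W))
V*m(x(-1 - 3)) = 52341*(12*(-4 - 1/8)/(-6 - 1/8))/1585 = 52341*(12*(-33/8)/(-49/8))/1585 = 52341*(12*(-8/49)*(-33/8))/1585 = (52341/1585)*(396/49) = 20727036/77665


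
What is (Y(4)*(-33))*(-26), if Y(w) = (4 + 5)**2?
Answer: 69498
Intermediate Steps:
Y(w) = 81 (Y(w) = 9**2 = 81)
(Y(4)*(-33))*(-26) = (81*(-33))*(-26) = -2673*(-26) = 69498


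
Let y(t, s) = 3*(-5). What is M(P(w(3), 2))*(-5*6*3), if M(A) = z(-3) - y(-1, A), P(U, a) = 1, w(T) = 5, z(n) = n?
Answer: -1080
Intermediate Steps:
y(t, s) = -15
M(A) = 12 (M(A) = -3 - 1*(-15) = -3 + 15 = 12)
M(P(w(3), 2))*(-5*6*3) = 12*(-5*6*3) = 12*(-30*3) = 12*(-90) = -1080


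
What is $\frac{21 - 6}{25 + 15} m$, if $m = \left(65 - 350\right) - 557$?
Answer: $- \frac{1263}{4} \approx -315.75$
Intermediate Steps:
$m = -842$ ($m = -285 - 557 = -842$)
$\frac{21 - 6}{25 + 15} m = \frac{21 - 6}{25 + 15} \left(-842\right) = \frac{15}{40} \left(-842\right) = 15 \cdot \frac{1}{40} \left(-842\right) = \frac{3}{8} \left(-842\right) = - \frac{1263}{4}$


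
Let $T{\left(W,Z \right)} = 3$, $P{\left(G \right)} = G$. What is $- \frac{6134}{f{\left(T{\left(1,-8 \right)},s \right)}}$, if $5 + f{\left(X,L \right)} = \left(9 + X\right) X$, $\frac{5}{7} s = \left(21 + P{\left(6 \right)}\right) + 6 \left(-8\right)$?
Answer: $- \frac{6134}{31} \approx -197.87$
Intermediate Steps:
$s = - \frac{147}{5}$ ($s = \frac{7 \left(\left(21 + 6\right) + 6 \left(-8\right)\right)}{5} = \frac{7 \left(27 - 48\right)}{5} = \frac{7}{5} \left(-21\right) = - \frac{147}{5} \approx -29.4$)
$f{\left(X,L \right)} = -5 + X \left(9 + X\right)$ ($f{\left(X,L \right)} = -5 + \left(9 + X\right) X = -5 + X \left(9 + X\right)$)
$- \frac{6134}{f{\left(T{\left(1,-8 \right)},s \right)}} = - \frac{6134}{-5 + 3^{2} + 9 \cdot 3} = - \frac{6134}{-5 + 9 + 27} = - \frac{6134}{31}$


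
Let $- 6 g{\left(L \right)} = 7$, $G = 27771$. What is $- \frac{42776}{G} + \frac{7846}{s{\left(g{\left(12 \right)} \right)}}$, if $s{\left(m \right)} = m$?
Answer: $- \frac{1307647028}{194397} \approx -6726.7$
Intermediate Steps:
$g{\left(L \right)} = - \frac{7}{6}$ ($g{\left(L \right)} = \left(- \frac{1}{6}\right) 7 = - \frac{7}{6}$)
$- \frac{42776}{G} + \frac{7846}{s{\left(g{\left(12 \right)} \right)}} = - \frac{42776}{27771} + \frac{7846}{- \frac{7}{6}} = \left(-42776\right) \frac{1}{27771} + 7846 \left(- \frac{6}{7}\right) = - \frac{42776}{27771} - \frac{47076}{7} = - \frac{1307647028}{194397}$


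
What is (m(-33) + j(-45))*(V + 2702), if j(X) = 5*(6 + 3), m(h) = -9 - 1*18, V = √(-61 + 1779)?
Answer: 48636 + 18*√1718 ≈ 49382.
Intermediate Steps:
V = √1718 ≈ 41.449
m(h) = -27 (m(h) = -9 - 18 = -27)
j(X) = 45 (j(X) = 5*9 = 45)
(m(-33) + j(-45))*(V + 2702) = (-27 + 45)*(√1718 + 2702) = 18*(2702 + √1718) = 48636 + 18*√1718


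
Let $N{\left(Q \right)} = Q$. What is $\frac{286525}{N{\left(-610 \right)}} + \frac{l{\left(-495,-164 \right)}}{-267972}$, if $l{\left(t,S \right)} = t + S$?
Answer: $- \frac{7678027531}{16346292} \approx -469.71$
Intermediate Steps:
$l{\left(t,S \right)} = S + t$
$\frac{286525}{N{\left(-610 \right)}} + \frac{l{\left(-495,-164 \right)}}{-267972} = \frac{286525}{-610} + \frac{-164 - 495}{-267972} = 286525 \left(- \frac{1}{610}\right) - - \frac{659}{267972} = - \frac{57305}{122} + \frac{659}{267972} = - \frac{7678027531}{16346292}$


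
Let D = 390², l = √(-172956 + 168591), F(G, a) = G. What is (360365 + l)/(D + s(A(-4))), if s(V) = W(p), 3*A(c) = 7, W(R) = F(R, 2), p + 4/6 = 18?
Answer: 1081095/456352 + 9*I*√485/456352 ≈ 2.369 + 0.00043432*I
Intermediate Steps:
p = 52/3 (p = -⅔ + 18 = 52/3 ≈ 17.333)
W(R) = R
A(c) = 7/3 (A(c) = (⅓)*7 = 7/3)
l = 3*I*√485 (l = √(-4365) = 3*I*√485 ≈ 66.068*I)
s(V) = 52/3
D = 152100
(360365 + l)/(D + s(A(-4))) = (360365 + 3*I*√485)/(152100 + 52/3) = (360365 + 3*I*√485)/(456352/3) = (360365 + 3*I*√485)*(3/456352) = 1081095/456352 + 9*I*√485/456352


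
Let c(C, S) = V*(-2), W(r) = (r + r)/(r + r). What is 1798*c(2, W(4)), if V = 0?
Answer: 0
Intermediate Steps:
W(r) = 1 (W(r) = (2*r)/((2*r)) = (2*r)*(1/(2*r)) = 1)
c(C, S) = 0 (c(C, S) = 0*(-2) = 0)
1798*c(2, W(4)) = 1798*0 = 0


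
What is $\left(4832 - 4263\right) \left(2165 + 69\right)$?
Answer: $1271146$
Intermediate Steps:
$\left(4832 - 4263\right) \left(2165 + 69\right) = 569 \cdot 2234 = 1271146$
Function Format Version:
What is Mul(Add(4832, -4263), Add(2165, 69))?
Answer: 1271146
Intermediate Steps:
Mul(Add(4832, -4263), Add(2165, 69)) = Mul(569, 2234) = 1271146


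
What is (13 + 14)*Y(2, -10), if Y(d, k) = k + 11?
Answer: 27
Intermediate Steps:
Y(d, k) = 11 + k
(13 + 14)*Y(2, -10) = (13 + 14)*(11 - 10) = 27*1 = 27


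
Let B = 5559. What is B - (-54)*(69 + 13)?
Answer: 9987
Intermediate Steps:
B - (-54)*(69 + 13) = 5559 - (-54)*(69 + 13) = 5559 - (-54)*82 = 5559 - 1*(-4428) = 5559 + 4428 = 9987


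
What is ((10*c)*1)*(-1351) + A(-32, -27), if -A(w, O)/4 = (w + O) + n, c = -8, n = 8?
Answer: 108284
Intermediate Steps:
A(w, O) = -32 - 4*O - 4*w (A(w, O) = -4*((w + O) + 8) = -4*((O + w) + 8) = -4*(8 + O + w) = -32 - 4*O - 4*w)
((10*c)*1)*(-1351) + A(-32, -27) = ((10*(-8))*1)*(-1351) + (-32 - 4*(-27) - 4*(-32)) = -80*1*(-1351) + (-32 + 108 + 128) = -80*(-1351) + 204 = 108080 + 204 = 108284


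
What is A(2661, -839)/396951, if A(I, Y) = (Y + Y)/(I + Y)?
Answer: -839/361622361 ≈ -2.3201e-6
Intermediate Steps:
A(I, Y) = 2*Y/(I + Y) (A(I, Y) = (2*Y)/(I + Y) = 2*Y/(I + Y))
A(2661, -839)/396951 = (2*(-839)/(2661 - 839))/396951 = (2*(-839)/1822)*(1/396951) = (2*(-839)*(1/1822))*(1/396951) = -839/911*1/396951 = -839/361622361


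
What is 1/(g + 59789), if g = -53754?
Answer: 1/6035 ≈ 0.00016570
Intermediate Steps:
1/(g + 59789) = 1/(-53754 + 59789) = 1/6035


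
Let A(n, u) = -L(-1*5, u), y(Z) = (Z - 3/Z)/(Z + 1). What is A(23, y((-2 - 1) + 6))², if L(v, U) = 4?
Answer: 16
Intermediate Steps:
y(Z) = (Z - 3/Z)/(1 + Z)
A(n, u) = -4 (A(n, u) = -1*4 = -4)
A(23, y((-2 - 1) + 6))² = (-4)² = 16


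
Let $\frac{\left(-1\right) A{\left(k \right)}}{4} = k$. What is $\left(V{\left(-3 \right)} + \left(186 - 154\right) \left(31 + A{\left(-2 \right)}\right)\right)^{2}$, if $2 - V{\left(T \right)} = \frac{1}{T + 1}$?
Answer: $\frac{6255001}{4} \approx 1.5638 \cdot 10^{6}$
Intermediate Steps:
$V{\left(T \right)} = 2 - \frac{1}{1 + T}$ ($V{\left(T \right)} = 2 - \frac{1}{T + 1} = 2 - \frac{1}{1 + T}$)
$A{\left(k \right)} = - 4 k$
$\left(V{\left(-3 \right)} + \left(186 - 154\right) \left(31 + A{\left(-2 \right)}\right)\right)^{2} = \left(\frac{1 + 2 \left(-3\right)}{1 - 3} + \left(186 - 154\right) \left(31 - -8\right)\right)^{2} = \left(\frac{1 - 6}{-2} + 32 \left(31 + 8\right)\right)^{2} = \left(\left(- \frac{1}{2}\right) \left(-5\right) + 32 \cdot 39\right)^{2} = \left(\frac{5}{2} + 1248\right)^{2} = \left(\frac{2501}{2}\right)^{2} = \frac{6255001}{4}$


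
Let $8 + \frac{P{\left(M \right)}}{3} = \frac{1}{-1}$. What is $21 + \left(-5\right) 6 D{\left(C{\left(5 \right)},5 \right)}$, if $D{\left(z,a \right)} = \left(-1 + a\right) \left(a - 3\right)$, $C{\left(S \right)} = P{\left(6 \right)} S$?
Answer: $-219$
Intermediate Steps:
$P{\left(M \right)} = -27$ ($P{\left(M \right)} = -24 + \frac{3}{-1} = -24 + 3 \left(-1\right) = -24 - 3 = -27$)
$C{\left(S \right)} = - 27 S$
$D{\left(z,a \right)} = \left(-1 + a\right) \left(-3 + a\right)$
$21 + \left(-5\right) 6 D{\left(C{\left(5 \right)},5 \right)} = 21 + \left(-5\right) 6 \left(3 + 5^{2} - 20\right) = 21 - 30 \left(3 + 25 - 20\right) = 21 - 240 = -219$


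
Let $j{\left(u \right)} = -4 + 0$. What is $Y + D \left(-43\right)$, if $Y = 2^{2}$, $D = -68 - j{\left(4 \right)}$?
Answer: $2756$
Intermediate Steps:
$j{\left(u \right)} = -4$
$D = -64$ ($D = -68 - -4 = -68 + 4 = -64$)
$Y = 4$
$Y + D \left(-43\right) = 4 - -2752 = 4 + 2752 = 2756$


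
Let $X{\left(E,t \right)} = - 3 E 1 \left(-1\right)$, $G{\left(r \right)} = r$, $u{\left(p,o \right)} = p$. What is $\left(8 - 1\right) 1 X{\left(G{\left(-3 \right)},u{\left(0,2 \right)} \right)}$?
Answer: $-63$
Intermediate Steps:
$X{\left(E,t \right)} = 3 E$ ($X{\left(E,t \right)} = - 3 E \left(-1\right) = 3 E$)
$\left(8 - 1\right) 1 X{\left(G{\left(-3 \right)},u{\left(0,2 \right)} \right)} = \left(8 - 1\right) 1 \cdot 3 \left(-3\right) = 7 \cdot 1 \left(-9\right) = 7 \left(-9\right) = -63$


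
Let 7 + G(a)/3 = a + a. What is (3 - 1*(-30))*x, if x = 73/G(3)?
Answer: -803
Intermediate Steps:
G(a) = -21 + 6*a (G(a) = -21 + 3*(a + a) = -21 + 3*(2*a) = -21 + 6*a)
x = -73/3 (x = 73/(-21 + 6*3) = 73/(-21 + 18) = 73/(-3) = 73*(-⅓) = -73/3 ≈ -24.333)
(3 - 1*(-30))*x = (3 - 1*(-30))*(-73/3) = (3 + 30)*(-73/3) = 33*(-73/3) = -803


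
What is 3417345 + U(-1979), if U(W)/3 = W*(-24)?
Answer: 3559833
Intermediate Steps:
U(W) = -72*W (U(W) = 3*(W*(-24)) = 3*(-24*W) = -72*W)
3417345 + U(-1979) = 3417345 - 72*(-1979) = 3417345 + 142488 = 3559833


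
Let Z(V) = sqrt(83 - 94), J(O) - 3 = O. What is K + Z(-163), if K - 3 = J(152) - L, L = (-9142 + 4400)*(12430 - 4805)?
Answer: 36157908 + I*sqrt(11) ≈ 3.6158e+7 + 3.3166*I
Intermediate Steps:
J(O) = 3 + O
L = -36157750 (L = -4742*7625 = -36157750)
K = 36157908 (K = 3 + ((3 + 152) - 1*(-36157750)) = 3 + (155 + 36157750) = 3 + 36157905 = 36157908)
Z(V) = I*sqrt(11) (Z(V) = sqrt(-11) = I*sqrt(11))
K + Z(-163) = 36157908 + I*sqrt(11)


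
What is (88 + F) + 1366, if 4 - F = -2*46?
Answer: 1550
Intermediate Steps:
F = 96 (F = 4 - (-2)*46 = 4 - 1*(-92) = 4 + 92 = 96)
(88 + F) + 1366 = (88 + 96) + 1366 = 184 + 1366 = 1550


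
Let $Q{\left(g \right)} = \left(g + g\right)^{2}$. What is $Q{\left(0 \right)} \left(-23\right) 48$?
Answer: $0$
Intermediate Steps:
$Q{\left(g \right)} = 4 g^{2}$ ($Q{\left(g \right)} = \left(2 g\right)^{2} = 4 g^{2}$)
$Q{\left(0 \right)} \left(-23\right) 48 = 4 \cdot 0^{2} \left(-23\right) 48 = 4 \cdot 0 \left(-23\right) 48 = 0 \left(-23\right) 48 = 0 \cdot 48 = 0$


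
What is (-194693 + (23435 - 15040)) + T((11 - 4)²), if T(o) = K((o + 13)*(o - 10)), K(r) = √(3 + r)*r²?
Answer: -186298 + 17540172*√269 ≈ 2.8749e+8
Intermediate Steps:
K(r) = r²*√(3 + r)
T(o) = (-10 + o)²*√(3 + (-10 + o)*(13 + o))*(13 + o)² (T(o) = ((o + 13)*(o - 10))²*√(3 + (o + 13)*(o - 10)) = ((13 + o)*(-10 + o))²*√(3 + (13 + o)*(-10 + o)) = ((-10 + o)*(13 + o))²*√(3 + (-10 + o)*(13 + o)) = ((-10 + o)²*(13 + o)²)*√(3 + (-10 + o)*(13 + o)) = (-10 + o)²*√(3 + (-10 + o)*(13 + o))*(13 + o)²)
(-194693 + (23435 - 15040)) + T((11 - 4)²) = (-194693 + (23435 - 15040)) + (-130 + ((11 - 4)²)² + 3*(11 - 4)²)²*√(-127 + ((11 - 4)²)² + 3*(11 - 4)²) = (-194693 + 8395) + (-130 + (7²)² + 3*7²)²*√(-127 + (7²)² + 3*7²) = -186298 + (-130 + 49² + 3*49)²*√(-127 + 49² + 3*49) = -186298 + (-130 + 2401 + 147)²*√(-127 + 2401 + 147) = -186298 + 2418²*√2421 = -186298 + 5846724*(3*√269) = -186298 + 17540172*√269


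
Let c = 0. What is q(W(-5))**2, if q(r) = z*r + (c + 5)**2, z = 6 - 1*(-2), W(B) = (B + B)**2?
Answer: 680625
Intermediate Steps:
W(B) = 4*B**2 (W(B) = (2*B)**2 = 4*B**2)
z = 8 (z = 6 + 2 = 8)
q(r) = 25 + 8*r (q(r) = 8*r + (0 + 5)**2 = 8*r + 5**2 = 8*r + 25 = 25 + 8*r)
q(W(-5))**2 = (25 + 8*(4*(-5)**2))**2 = (25 + 8*(4*25))**2 = (25 + 8*100)**2 = (25 + 800)**2 = 825**2 = 680625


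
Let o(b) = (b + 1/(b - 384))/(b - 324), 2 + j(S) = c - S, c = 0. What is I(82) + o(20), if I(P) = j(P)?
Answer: -9302383/110656 ≈ -84.066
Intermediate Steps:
j(S) = -2 - S (j(S) = -2 + (0 - S) = -2 - S)
I(P) = -2 - P
o(b) = (b + 1/(-384 + b))/(-324 + b)
I(82) + o(20) = (-2 - 1*82) + (1 + 20**2 - 384*20)/(124416 + 20**2 - 708*20) = (-2 - 82) + (1 + 400 - 7680)/(124416 + 400 - 14160) = -84 - 7279/110656 = -9302383/110656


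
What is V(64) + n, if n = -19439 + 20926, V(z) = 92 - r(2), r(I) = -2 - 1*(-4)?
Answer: 1577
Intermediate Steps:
r(I) = 2 (r(I) = -2 + 4 = 2)
V(z) = 90 (V(z) = 92 - 1*2 = 92 - 2 = 90)
n = 1487
V(64) + n = 90 + 1487 = 1577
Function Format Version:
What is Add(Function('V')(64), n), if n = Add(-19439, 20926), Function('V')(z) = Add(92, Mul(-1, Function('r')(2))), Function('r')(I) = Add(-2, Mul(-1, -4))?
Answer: 1577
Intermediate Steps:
Function('r')(I) = 2 (Function('r')(I) = Add(-2, 4) = 2)
Function('V')(z) = 90 (Function('V')(z) = Add(92, Mul(-1, 2)) = Add(92, -2) = 90)
n = 1487
Add(Function('V')(64), n) = Add(90, 1487) = 1577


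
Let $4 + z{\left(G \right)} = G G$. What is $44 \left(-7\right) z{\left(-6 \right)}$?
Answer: $-9856$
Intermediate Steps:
$z{\left(G \right)} = -4 + G^{2}$ ($z{\left(G \right)} = -4 + G G = -4 + G^{2}$)
$44 \left(-7\right) z{\left(-6 \right)} = 44 \left(-7\right) \left(-4 + \left(-6\right)^{2}\right) = - 308 \left(-4 + 36\right) = \left(-308\right) 32 = -9856$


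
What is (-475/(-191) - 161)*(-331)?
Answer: 10021356/191 ≈ 52468.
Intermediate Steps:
(-475/(-191) - 161)*(-331) = (-475*(-1/191) - 161)*(-331) = (475/191 - 161)*(-331) = -30276/191*(-331) = 10021356/191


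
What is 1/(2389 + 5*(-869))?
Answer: -1/1956 ≈ -0.00051125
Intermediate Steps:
1/(2389 + 5*(-869)) = 1/(2389 - 4345) = 1/(-1956) = -1/1956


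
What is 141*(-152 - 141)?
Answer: -41313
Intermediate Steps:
141*(-152 - 141) = 141*(-293) = -41313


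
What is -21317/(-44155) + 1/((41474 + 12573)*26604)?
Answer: 30650997837151/63488990362140 ≈ 0.48278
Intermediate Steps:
-21317/(-44155) + 1/((41474 + 12573)*26604) = -21317*(-1/44155) + (1/26604)/54047 = 21317/44155 + (1/54047)*(1/26604) = 21317/44155 + 1/1437866388 = 30650997837151/63488990362140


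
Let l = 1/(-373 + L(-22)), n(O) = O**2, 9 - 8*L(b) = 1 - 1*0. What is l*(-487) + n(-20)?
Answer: 149287/372 ≈ 401.31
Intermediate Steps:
L(b) = 1 (L(b) = 9/8 - (1 - 1*0)/8 = 9/8 - (1 + 0)/8 = 9/8 - 1/8*1 = 9/8 - 1/8 = 1)
l = -1/372 (l = 1/(-373 + 1) = 1/(-372) = -1/372 ≈ -0.0026882)
l*(-487) + n(-20) = -1/372*(-487) + (-20)**2 = 487/372 + 400 = 149287/372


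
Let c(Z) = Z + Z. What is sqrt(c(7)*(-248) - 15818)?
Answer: I*sqrt(19290) ≈ 138.89*I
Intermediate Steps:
c(Z) = 2*Z
sqrt(c(7)*(-248) - 15818) = sqrt((2*7)*(-248) - 15818) = sqrt(14*(-248) - 15818) = sqrt(-3472 - 15818) = sqrt(-19290) = I*sqrt(19290)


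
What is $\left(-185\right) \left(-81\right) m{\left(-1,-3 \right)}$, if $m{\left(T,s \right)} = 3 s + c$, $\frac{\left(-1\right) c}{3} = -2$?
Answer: $-44955$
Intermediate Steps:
$c = 6$ ($c = \left(-3\right) \left(-2\right) = 6$)
$m{\left(T,s \right)} = 6 + 3 s$ ($m{\left(T,s \right)} = 3 s + 6 = 6 + 3 s$)
$\left(-185\right) \left(-81\right) m{\left(-1,-3 \right)} = \left(-185\right) \left(-81\right) \left(6 + 3 \left(-3\right)\right) = 14985 \left(6 - 9\right) = 14985 \left(-3\right) = -44955$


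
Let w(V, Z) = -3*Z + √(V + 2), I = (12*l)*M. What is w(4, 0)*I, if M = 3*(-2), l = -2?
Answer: 144*√6 ≈ 352.73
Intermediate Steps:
M = -6
I = 144 (I = (12*(-2))*(-6) = -24*(-6) = 144)
w(V, Z) = √(2 + V) - 3*Z (w(V, Z) = -3*Z + √(2 + V) = √(2 + V) - 3*Z)
w(4, 0)*I = (√(2 + 4) - 3*0)*144 = (√6 + 0)*144 = √6*144 = 144*√6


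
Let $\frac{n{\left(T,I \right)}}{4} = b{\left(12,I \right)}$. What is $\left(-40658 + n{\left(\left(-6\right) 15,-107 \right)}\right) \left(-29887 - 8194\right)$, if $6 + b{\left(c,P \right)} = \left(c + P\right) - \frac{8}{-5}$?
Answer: $\frac{7817191518}{5} \approx 1.5634 \cdot 10^{9}$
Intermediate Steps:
$b{\left(c,P \right)} = - \frac{22}{5} + P + c$ ($b{\left(c,P \right)} = -6 - \left(- \frac{8}{5} - P - c\right) = -6 + \left(\left(P + c\right) + \frac{8}{5}\right) = -6 + \left(\frac{8}{5} + P + c\right) = - \frac{22}{5} + P + c$)
$n{\left(T,I \right)} = \frac{152}{5} + 4 I$ ($n{\left(T,I \right)} = 4 \left(- \frac{22}{5} + I + 12\right) = 4 \left(\frac{38}{5} + I\right) = \frac{152}{5} + 4 I$)
$\left(-40658 + n{\left(\left(-6\right) 15,-107 \right)}\right) \left(-29887 - 8194\right) = \left(-40658 + \left(\frac{152}{5} + 4 \left(-107\right)\right)\right) \left(-29887 - 8194\right) = \left(-40658 + \left(\frac{152}{5} - 428\right)\right) \left(-38081\right) = \left(-40658 - \frac{1988}{5}\right) \left(-38081\right) = \left(- \frac{205278}{5}\right) \left(-38081\right) = \frac{7817191518}{5}$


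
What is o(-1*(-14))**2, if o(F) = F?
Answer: 196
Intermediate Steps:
o(-1*(-14))**2 = (-1*(-14))**2 = 14**2 = 196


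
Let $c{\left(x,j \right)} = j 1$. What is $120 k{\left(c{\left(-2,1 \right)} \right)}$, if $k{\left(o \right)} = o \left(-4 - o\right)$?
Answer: $-600$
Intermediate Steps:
$c{\left(x,j \right)} = j$
$120 k{\left(c{\left(-2,1 \right)} \right)} = 120 \left(\left(-1\right) 1 \left(4 + 1\right)\right) = 120 \left(\left(-1\right) 1 \cdot 5\right) = 120 \left(-5\right) = -600$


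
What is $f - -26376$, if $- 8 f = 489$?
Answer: $\frac{210519}{8} \approx 26315.0$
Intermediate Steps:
$f = - \frac{489}{8}$ ($f = \left(- \frac{1}{8}\right) 489 = - \frac{489}{8} \approx -61.125$)
$f - -26376 = - \frac{489}{8} - -26376 = - \frac{489}{8} + 26376 = \frac{210519}{8}$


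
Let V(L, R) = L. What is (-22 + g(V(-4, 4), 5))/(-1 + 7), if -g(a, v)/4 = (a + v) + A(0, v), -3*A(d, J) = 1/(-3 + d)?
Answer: -119/27 ≈ -4.4074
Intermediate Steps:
A(d, J) = -1/(3*(-3 + d))
g(a, v) = -4/9 - 4*a - 4*v (g(a, v) = -4*((a + v) - 1/(-9 + 3*0)) = -4*((a + v) - 1/(-9 + 0)) = -4*((a + v) - 1/(-9)) = -4*((a + v) - 1*(-1/9)) = -4*((a + v) + 1/9) = -4*(1/9 + a + v) = -4/9 - 4*a - 4*v)
(-22 + g(V(-4, 4), 5))/(-1 + 7) = (-22 + (-4/9 - 4*(-4) - 4*5))/(-1 + 7) = (-22 + (-4/9 + 16 - 20))/6 = (-22 - 40/9)*(1/6) = -238/9*1/6 = -119/27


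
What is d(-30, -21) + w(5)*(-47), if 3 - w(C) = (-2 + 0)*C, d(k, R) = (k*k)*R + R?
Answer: -19532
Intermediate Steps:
d(k, R) = R + R*k² (d(k, R) = k²*R + R = R*k² + R = R + R*k²)
w(C) = 3 + 2*C (w(C) = 3 - (-2 + 0)*C = 3 - (-2)*C = 3 + 2*C)
d(-30, -21) + w(5)*(-47) = -21*(1 + (-30)²) + (3 + 2*5)*(-47) = -21*(1 + 900) + (3 + 10)*(-47) = -21*901 + 13*(-47) = -18921 - 611 = -19532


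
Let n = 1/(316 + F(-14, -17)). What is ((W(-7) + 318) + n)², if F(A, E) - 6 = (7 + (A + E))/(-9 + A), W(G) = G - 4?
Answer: 5203111547089/55204900 ≈ 94251.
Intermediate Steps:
W(G) = -4 + G
F(A, E) = 6 + (7 + A + E)/(-9 + A) (F(A, E) = 6 + (7 + (A + E))/(-9 + A) = 6 + (7 + A + E)/(-9 + A))
n = 23/7430 (n = 1/(316 + (-47 - 17 + 7*(-14))/(-9 - 14)) = 1/(316 + (-47 - 17 - 98)/(-23)) = 1/(316 - 1/23*(-162)) = 1/(316 + 162/23) = 1/(7430/23) = 23/7430 ≈ 0.0030956)
((W(-7) + 318) + n)² = (((-4 - 7) + 318) + 23/7430)² = ((-11 + 318) + 23/7430)² = (307 + 23/7430)² = (2281033/7430)² = 5203111547089/55204900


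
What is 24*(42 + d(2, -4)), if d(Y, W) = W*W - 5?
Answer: 1272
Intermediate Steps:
d(Y, W) = -5 + W² (d(Y, W) = W² - 5 = -5 + W²)
24*(42 + d(2, -4)) = 24*(42 + (-5 + (-4)²)) = 24*(42 + (-5 + 16)) = 24*(42 + 11) = 24*53 = 1272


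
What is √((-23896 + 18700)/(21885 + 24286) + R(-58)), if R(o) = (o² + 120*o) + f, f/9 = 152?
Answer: 2*I*√1187450987366/46171 ≈ 47.203*I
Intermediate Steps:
f = 1368 (f = 9*152 = 1368)
R(o) = 1368 + o² + 120*o (R(o) = (o² + 120*o) + 1368 = 1368 + o² + 120*o)
√((-23896 + 18700)/(21885 + 24286) + R(-58)) = √((-23896 + 18700)/(21885 + 24286) + (1368 + (-58)² + 120*(-58))) = √(-5196/46171 + (1368 + 3364 - 6960)) = √(-5196*1/46171 - 2228) = √(-5196/46171 - 2228) = √(-102874184/46171) = 2*I*√1187450987366/46171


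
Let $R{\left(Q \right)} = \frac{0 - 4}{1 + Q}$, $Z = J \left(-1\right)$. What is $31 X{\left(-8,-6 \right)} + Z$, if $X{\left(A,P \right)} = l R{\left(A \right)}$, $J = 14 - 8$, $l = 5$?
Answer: $\frac{578}{7} \approx 82.571$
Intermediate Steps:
$J = 6$ ($J = 14 - 8 = 6$)
$Z = -6$ ($Z = 6 \left(-1\right) = -6$)
$R{\left(Q \right)} = - \frac{4}{1 + Q}$
$X{\left(A,P \right)} = - \frac{20}{1 + A}$ ($X{\left(A,P \right)} = 5 \left(- \frac{4}{1 + A}\right) = - \frac{20}{1 + A}$)
$31 X{\left(-8,-6 \right)} + Z = 31 \left(- \frac{20}{1 - 8}\right) - 6 = 31 \left(- \frac{20}{-7}\right) - 6 = 31 \left(\left(-20\right) \left(- \frac{1}{7}\right)\right) - 6 = 31 \cdot \frac{20}{7} - 6 = \frac{620}{7} - 6 = \frac{578}{7}$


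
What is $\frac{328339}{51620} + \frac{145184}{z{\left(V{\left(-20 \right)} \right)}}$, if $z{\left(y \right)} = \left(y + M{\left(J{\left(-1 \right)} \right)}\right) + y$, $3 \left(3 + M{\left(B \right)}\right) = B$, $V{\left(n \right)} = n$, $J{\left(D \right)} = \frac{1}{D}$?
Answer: $- \frac{172619309}{51620} \approx -3344.0$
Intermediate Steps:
$M{\left(B \right)} = -3 + \frac{B}{3}$
$z{\left(y \right)} = - \frac{10}{3} + 2 y$ ($z{\left(y \right)} = \left(y - \left(3 - \frac{1}{3 \left(-1\right)}\right)\right) + y = \left(y + \left(-3 + \frac{1}{3} \left(-1\right)\right)\right) + y = \left(y - \frac{10}{3}\right) + y = \left(- \frac{10}{3} + y\right) + y = - \frac{10}{3} + 2 y$)
$\frac{328339}{51620} + \frac{145184}{z{\left(V{\left(-20 \right)} \right)}} = \frac{328339}{51620} + \frac{145184}{- \frac{10}{3} + 2 \left(-20\right)} = 328339 \cdot \frac{1}{51620} + \frac{145184}{- \frac{10}{3} - 40} = \frac{328339}{51620} + \frac{145184}{- \frac{130}{3}} = \frac{328339}{51620} + 145184 \left(- \frac{3}{130}\right) = \frac{328339}{51620} - \frac{16752}{5} = - \frac{172619309}{51620}$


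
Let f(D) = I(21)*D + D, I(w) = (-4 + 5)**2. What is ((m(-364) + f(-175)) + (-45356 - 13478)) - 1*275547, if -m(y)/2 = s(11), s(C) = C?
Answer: -334753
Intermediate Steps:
I(w) = 1 (I(w) = 1**2 = 1)
m(y) = -22 (m(y) = -2*11 = -22)
f(D) = 2*D (f(D) = 1*D + D = D + D = 2*D)
((m(-364) + f(-175)) + (-45356 - 13478)) - 1*275547 = ((-22 + 2*(-175)) + (-45356 - 13478)) - 1*275547 = ((-22 - 350) - 58834) - 275547 = (-372 - 58834) - 275547 = -59206 - 275547 = -334753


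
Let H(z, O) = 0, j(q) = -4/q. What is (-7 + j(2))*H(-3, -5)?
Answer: 0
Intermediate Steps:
(-7 + j(2))*H(-3, -5) = (-7 - 4/2)*0 = (-7 - 4*½)*0 = (-7 - 2)*0 = -9*0 = 0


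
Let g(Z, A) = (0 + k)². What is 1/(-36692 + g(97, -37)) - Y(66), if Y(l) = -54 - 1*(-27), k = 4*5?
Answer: 979883/36292 ≈ 27.000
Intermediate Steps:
k = 20
Y(l) = -27 (Y(l) = -54 + 27 = -27)
g(Z, A) = 400 (g(Z, A) = (0 + 20)² = 20² = 400)
1/(-36692 + g(97, -37)) - Y(66) = 1/(-36692 + 400) - 1*(-27) = 1/(-36292) + 27 = -1/36292 + 27 = 979883/36292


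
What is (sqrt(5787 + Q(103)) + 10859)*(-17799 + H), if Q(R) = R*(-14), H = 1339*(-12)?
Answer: -367761753 - 33867*sqrt(4345) ≈ -3.6999e+8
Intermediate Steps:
H = -16068
Q(R) = -14*R
(sqrt(5787 + Q(103)) + 10859)*(-17799 + H) = (sqrt(5787 - 14*103) + 10859)*(-17799 - 16068) = (sqrt(5787 - 1442) + 10859)*(-33867) = (sqrt(4345) + 10859)*(-33867) = (10859 + sqrt(4345))*(-33867) = -367761753 - 33867*sqrt(4345)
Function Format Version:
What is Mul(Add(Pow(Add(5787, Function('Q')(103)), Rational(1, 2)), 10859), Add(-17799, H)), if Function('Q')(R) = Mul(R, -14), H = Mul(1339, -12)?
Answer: Add(-367761753, Mul(-33867, Pow(4345, Rational(1, 2)))) ≈ -3.6999e+8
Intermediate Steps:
H = -16068
Function('Q')(R) = Mul(-14, R)
Mul(Add(Pow(Add(5787, Function('Q')(103)), Rational(1, 2)), 10859), Add(-17799, H)) = Mul(Add(Pow(Add(5787, Mul(-14, 103)), Rational(1, 2)), 10859), Add(-17799, -16068)) = Mul(Add(Pow(Add(5787, -1442), Rational(1, 2)), 10859), -33867) = Mul(Add(Pow(4345, Rational(1, 2)), 10859), -33867) = Mul(Add(10859, Pow(4345, Rational(1, 2))), -33867) = Add(-367761753, Mul(-33867, Pow(4345, Rational(1, 2))))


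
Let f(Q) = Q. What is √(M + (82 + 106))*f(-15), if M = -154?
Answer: -15*√34 ≈ -87.464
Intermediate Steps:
√(M + (82 + 106))*f(-15) = √(-154 + (82 + 106))*(-15) = √(-154 + 188)*(-15) = √34*(-15) = -15*√34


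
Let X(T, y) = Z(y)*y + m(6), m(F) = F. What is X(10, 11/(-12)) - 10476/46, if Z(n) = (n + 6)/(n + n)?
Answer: -120997/552 ≈ -219.20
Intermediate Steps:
Z(n) = (6 + n)/(2*n) (Z(n) = (6 + n)/((2*n)) = (6 + n)*(1/(2*n)) = (6 + n)/(2*n))
X(T, y) = 9 + y/2 (X(T, y) = ((6 + y)/(2*y))*y + 6 = (3 + y/2) + 6 = 9 + y/2)
X(10, 11/(-12)) - 10476/46 = (9 + (11/(-12))/2) - 10476/46 = (9 + (11*(-1/12))/2) - 10476/46 = (9 + (½)*(-11/12)) - 108*97/46 = (9 - 11/24) - 5238/23 = 205/24 - 5238/23 = -120997/552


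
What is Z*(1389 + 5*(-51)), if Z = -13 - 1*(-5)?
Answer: -9072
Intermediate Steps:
Z = -8 (Z = -13 + 5 = -8)
Z*(1389 + 5*(-51)) = -8*(1389 + 5*(-51)) = -8*(1389 - 255) = -8*1134 = -9072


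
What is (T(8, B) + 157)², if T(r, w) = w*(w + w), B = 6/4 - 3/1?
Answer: 104329/4 ≈ 26082.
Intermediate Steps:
B = -3/2 (B = 6*(¼) - 3*1 = 3/2 - 3 = -3/2 ≈ -1.5000)
T(r, w) = 2*w² (T(r, w) = w*(2*w) = 2*w²)
(T(8, B) + 157)² = (2*(-3/2)² + 157)² = (2*(9/4) + 157)² = (9/2 + 157)² = (323/2)² = 104329/4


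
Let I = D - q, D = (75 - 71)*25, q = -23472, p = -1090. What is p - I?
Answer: -24662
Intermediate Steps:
D = 100 (D = 4*25 = 100)
I = 23572 (I = 100 - 1*(-23472) = 100 + 23472 = 23572)
p - I = -1090 - 1*23572 = -1090 - 23572 = -24662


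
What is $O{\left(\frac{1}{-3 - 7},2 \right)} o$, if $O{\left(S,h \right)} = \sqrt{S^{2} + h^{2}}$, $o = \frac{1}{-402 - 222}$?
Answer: $- \frac{\sqrt{401}}{6240} \approx -0.0032091$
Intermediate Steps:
$o = - \frac{1}{624}$ ($o = \frac{1}{-624} = - \frac{1}{624} \approx -0.0016026$)
$O{\left(\frac{1}{-3 - 7},2 \right)} o = \sqrt{\left(\frac{1}{-3 - 7}\right)^{2} + 2^{2}} \left(- \frac{1}{624}\right) = \sqrt{\left(\frac{1}{-10}\right)^{2} + 4} \left(- \frac{1}{624}\right) = \sqrt{\left(- \frac{1}{10}\right)^{2} + 4} \left(- \frac{1}{624}\right) = \sqrt{\frac{1}{100} + 4} \left(- \frac{1}{624}\right) = \sqrt{\frac{401}{100}} \left(- \frac{1}{624}\right) = \frac{\sqrt{401}}{10} \left(- \frac{1}{624}\right) = - \frac{\sqrt{401}}{6240}$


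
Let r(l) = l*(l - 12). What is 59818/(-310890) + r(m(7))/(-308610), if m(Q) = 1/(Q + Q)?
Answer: -24121286303/125366516856 ≈ -0.19241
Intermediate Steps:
m(Q) = 1/(2*Q)
r(l) = l*(-12 + l)
59818/(-310890) + r(m(7))/(-308610) = 59818/(-310890) + (((½)/7)*(-12 + (½)/7))/(-308610) = 59818*(-1/310890) + (((½)*(⅐))*(-12 + (½)*(⅐)))*(-1/308610) = -29909/155445 + ((-12 + 1/14)/14)*(-1/308610) = -29909/155445 + ((1/14)*(-167/14))*(-1/308610) = -29909/155445 - 167/196*(-1/308610) = -29909/155445 + 167/60487560 = -24121286303/125366516856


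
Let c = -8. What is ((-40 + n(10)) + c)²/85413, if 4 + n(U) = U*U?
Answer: 768/28471 ≈ 0.026975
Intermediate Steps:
n(U) = -4 + U² (n(U) = -4 + U*U = -4 + U²)
((-40 + n(10)) + c)²/85413 = ((-40 + (-4 + 10²)) - 8)²/85413 = ((-40 + (-4 + 100)) - 8)²*(1/85413) = ((-40 + 96) - 8)²*(1/85413) = (56 - 8)²*(1/85413) = 48²*(1/85413) = 2304*(1/85413) = 768/28471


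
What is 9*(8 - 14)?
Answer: -54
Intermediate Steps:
9*(8 - 14) = 9*(-6) = -54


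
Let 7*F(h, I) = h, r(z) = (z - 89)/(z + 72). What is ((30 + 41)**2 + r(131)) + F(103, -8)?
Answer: 1026352/203 ≈ 5055.9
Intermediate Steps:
r(z) = (-89 + z)/(72 + z)
F(h, I) = h/7
((30 + 41)**2 + r(131)) + F(103, -8) = ((30 + 41)**2 + (-89 + 131)/(72 + 131)) + (1/7)*103 = (71**2 + 42/203) + 103/7 = (5041 + (1/203)*42) + 103/7 = (5041 + 6/29) + 103/7 = 146195/29 + 103/7 = 1026352/203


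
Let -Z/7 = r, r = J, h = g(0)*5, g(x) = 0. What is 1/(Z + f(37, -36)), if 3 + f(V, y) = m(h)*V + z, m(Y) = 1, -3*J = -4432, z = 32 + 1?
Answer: -3/30823 ≈ -9.7330e-5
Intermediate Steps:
h = 0 (h = 0*5 = 0)
z = 33
J = 4432/3 (J = -⅓*(-4432) = 4432/3 ≈ 1477.3)
r = 4432/3 ≈ 1477.3
Z = -31024/3 (Z = -7*4432/3 = -31024/3 ≈ -10341.)
f(V, y) = 30 + V (f(V, y) = -3 + (1*V + 33) = -3 + (V + 33) = -3 + (33 + V) = 30 + V)
1/(Z + f(37, -36)) = 1/(-31024/3 + (30 + 37)) = 1/(-31024/3 + 67) = 1/(-30823/3) = -3/30823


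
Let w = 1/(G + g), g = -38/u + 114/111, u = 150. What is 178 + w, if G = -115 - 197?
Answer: 153727459/863653 ≈ 178.00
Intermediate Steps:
G = -312
g = 2147/2775 (g = -38/150 + 114/111 = -38*1/150 + 114*(1/111) = -19/75 + 38/37 = 2147/2775 ≈ 0.77369)
w = -2775/863653 (w = 1/(-312 + 2147/2775) = 1/(-863653/2775) = -2775/863653 ≈ -0.0032131)
178 + w = 178 - 2775/863653 = 153727459/863653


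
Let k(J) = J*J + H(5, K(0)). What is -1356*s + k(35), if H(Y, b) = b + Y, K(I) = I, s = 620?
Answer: -839490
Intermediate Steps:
H(Y, b) = Y + b
k(J) = 5 + J² (k(J) = J*J + (5 + 0) = J² + 5 = 5 + J²)
-1356*s + k(35) = -1356*620 + (5 + 35²) = -840720 + (5 + 1225) = -840720 + 1230 = -839490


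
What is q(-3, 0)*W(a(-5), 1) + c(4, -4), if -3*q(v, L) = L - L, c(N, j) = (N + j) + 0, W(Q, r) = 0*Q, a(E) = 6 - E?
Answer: 0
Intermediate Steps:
W(Q, r) = 0
c(N, j) = N + j
q(v, L) = 0 (q(v, L) = -(L - L)/3 = -⅓*0 = 0)
q(-3, 0)*W(a(-5), 1) + c(4, -4) = 0*0 + (4 - 4) = 0 + 0 = 0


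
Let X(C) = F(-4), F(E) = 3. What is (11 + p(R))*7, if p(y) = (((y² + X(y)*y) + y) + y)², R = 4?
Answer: 9149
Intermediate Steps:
X(C) = 3
p(y) = (y² + 5*y)² (p(y) = (((y² + 3*y) + y) + y)² = ((y² + 4*y) + y)² = (y² + 5*y)²)
(11 + p(R))*7 = (11 + 4²*(5 + 4)²)*7 = (11 + 16*9²)*7 = (11 + 16*81)*7 = (11 + 1296)*7 = 1307*7 = 9149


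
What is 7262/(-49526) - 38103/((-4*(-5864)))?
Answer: -1028713325/580840928 ≈ -1.7711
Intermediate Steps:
7262/(-49526) - 38103/((-4*(-5864))) = 7262*(-1/49526) - 38103/23456 = -3631/24763 - 38103*1/23456 = -3631/24763 - 38103/23456 = -1028713325/580840928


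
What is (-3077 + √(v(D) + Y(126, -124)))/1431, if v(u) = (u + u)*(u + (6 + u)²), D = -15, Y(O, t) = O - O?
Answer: -3077/1431 + 2*I*√55/477 ≈ -2.1502 + 0.031095*I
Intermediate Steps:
Y(O, t) = 0
v(u) = 2*u*(u + (6 + u)²) (v(u) = (2*u)*(u + (6 + u)²) = 2*u*(u + (6 + u)²))
(-3077 + √(v(D) + Y(126, -124)))/1431 = (-3077 + √(2*(-15)*(-15 + (6 - 15)²) + 0))/1431 = (-3077 + √(2*(-15)*(-15 + (-9)²) + 0))*(1/1431) = (-3077 + √(2*(-15)*(-15 + 81) + 0))*(1/1431) = (-3077 + √(2*(-15)*66 + 0))*(1/1431) = (-3077 + √(-1980 + 0))*(1/1431) = (-3077 + √(-1980))*(1/1431) = (-3077 + 6*I*√55)*(1/1431) = -3077/1431 + 2*I*√55/477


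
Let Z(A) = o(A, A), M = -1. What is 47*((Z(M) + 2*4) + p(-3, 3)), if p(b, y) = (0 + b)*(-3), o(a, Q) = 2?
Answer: 893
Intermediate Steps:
p(b, y) = -3*b (p(b, y) = b*(-3) = -3*b)
Z(A) = 2
47*((Z(M) + 2*4) + p(-3, 3)) = 47*((2 + 2*4) - 3*(-3)) = 47*((2 + 8) + 9) = 47*(10 + 9) = 47*19 = 893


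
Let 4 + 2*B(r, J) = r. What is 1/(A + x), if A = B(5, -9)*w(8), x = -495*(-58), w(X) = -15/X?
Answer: 16/459345 ≈ 3.4832e-5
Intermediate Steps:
B(r, J) = -2 + r/2
x = 28710
A = -15/16 (A = (-2 + (½)*5)*(-15/8) = (-2 + 5/2)*(-15*⅛) = (½)*(-15/8) = -15/16 ≈ -0.93750)
1/(A + x) = 1/(-15/16 + 28710) = 1/(459345/16) = 16/459345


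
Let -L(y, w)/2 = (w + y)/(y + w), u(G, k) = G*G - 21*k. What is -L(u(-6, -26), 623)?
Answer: 2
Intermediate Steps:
u(G, k) = G² - 21*k
L(y, w) = -2 (L(y, w) = -2*(w + y)/(y + w) = -2*(w + y)/(w + y) = -2*1 = -2)
-L(u(-6, -26), 623) = -1*(-2) = 2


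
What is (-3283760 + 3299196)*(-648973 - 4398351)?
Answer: -77910493264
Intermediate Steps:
(-3283760 + 3299196)*(-648973 - 4398351) = 15436*(-5047324) = -77910493264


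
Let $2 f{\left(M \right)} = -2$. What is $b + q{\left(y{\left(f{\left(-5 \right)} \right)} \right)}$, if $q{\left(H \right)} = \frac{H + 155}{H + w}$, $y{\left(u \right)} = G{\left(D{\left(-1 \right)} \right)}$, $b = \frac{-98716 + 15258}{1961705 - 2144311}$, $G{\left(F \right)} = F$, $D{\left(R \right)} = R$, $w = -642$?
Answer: $\frac{12771085}{58707829} \approx 0.21754$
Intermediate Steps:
$f{\left(M \right)} = -1$ ($f{\left(M \right)} = \frac{1}{2} \left(-2\right) = -1$)
$b = \frac{41729}{91303}$ ($b = - \frac{83458}{-182606} = \left(-83458\right) \left(- \frac{1}{182606}\right) = \frac{41729}{91303} \approx 0.45704$)
$y{\left(u \right)} = -1$
$q{\left(H \right)} = \frac{155 + H}{-642 + H}$ ($q{\left(H \right)} = \frac{H + 155}{H - 642} = \frac{155 + H}{-642 + H}$)
$b + q{\left(y{\left(f{\left(-5 \right)} \right)} \right)} = \frac{41729}{91303} + \frac{155 - 1}{-642 - 1} = \frac{41729}{91303} + \frac{1}{-643} \cdot 154 = \frac{41729}{91303} - \frac{154}{643} = \frac{12771085}{58707829}$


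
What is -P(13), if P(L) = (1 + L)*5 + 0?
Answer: -70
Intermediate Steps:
P(L) = 5 + 5*L (P(L) = (5 + 5*L) + 0 = 5 + 5*L)
-P(13) = -(5 + 5*13) = -(5 + 65) = -1*70 = -70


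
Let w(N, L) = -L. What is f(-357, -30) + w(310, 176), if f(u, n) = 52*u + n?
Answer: -18770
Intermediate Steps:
f(u, n) = n + 52*u
f(-357, -30) + w(310, 176) = (-30 + 52*(-357)) - 1*176 = (-30 - 18564) - 176 = -18594 - 176 = -18770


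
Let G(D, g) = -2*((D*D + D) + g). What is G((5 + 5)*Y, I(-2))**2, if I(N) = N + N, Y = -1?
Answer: 29584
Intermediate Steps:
I(N) = 2*N
G(D, g) = -2*D - 2*g - 2*D**2 (G(D, g) = -2*((D**2 + D) + g) = -2*((D + D**2) + g) = -2*(D + g + D**2) = -2*D - 2*g - 2*D**2)
G((5 + 5)*Y, I(-2))**2 = (-2*(5 + 5)*(-1) - 4*(-2) - 2*(5 + 5)**2)**2 = (-20*(-1) - 2*(-4) - 2*(10*(-1))**2)**2 = (-2*(-10) + 8 - 2*(-10)**2)**2 = (20 + 8 - 2*100)**2 = (20 + 8 - 200)**2 = (-172)**2 = 29584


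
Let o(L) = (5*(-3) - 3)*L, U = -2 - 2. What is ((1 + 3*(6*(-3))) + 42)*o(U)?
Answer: -792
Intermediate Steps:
U = -4
o(L) = -18*L (o(L) = (-15 - 3)*L = -18*L)
((1 + 3*(6*(-3))) + 42)*o(U) = ((1 + 3*(6*(-3))) + 42)*(-18*(-4)) = ((1 + 3*(-18)) + 42)*72 = ((1 - 54) + 42)*72 = (-53 + 42)*72 = -11*72 = -792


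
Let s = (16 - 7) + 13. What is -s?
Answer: -22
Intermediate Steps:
s = 22 (s = 9 + 13 = 22)
-s = -1*22 = -22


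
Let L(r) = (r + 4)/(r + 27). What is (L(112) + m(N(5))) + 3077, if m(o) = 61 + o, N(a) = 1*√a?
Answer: 436298/139 + √5 ≈ 3141.1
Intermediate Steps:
N(a) = √a
L(r) = (4 + r)/(27 + r)
(L(112) + m(N(5))) + 3077 = ((4 + 112)/(27 + 112) + (61 + √5)) + 3077 = (116/139 + (61 + √5)) + 3077 = (8595/139 + √5) + 3077 = 436298/139 + √5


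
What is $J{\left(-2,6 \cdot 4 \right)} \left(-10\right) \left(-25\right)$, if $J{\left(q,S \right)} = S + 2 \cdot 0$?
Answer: $6000$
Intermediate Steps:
$J{\left(q,S \right)} = S$ ($J{\left(q,S \right)} = S + 0 = S$)
$J{\left(-2,6 \cdot 4 \right)} \left(-10\right) \left(-25\right) = 6 \cdot 4 \left(-10\right) \left(-25\right) = 24 \left(-10\right) \left(-25\right) = \left(-240\right) \left(-25\right) = 6000$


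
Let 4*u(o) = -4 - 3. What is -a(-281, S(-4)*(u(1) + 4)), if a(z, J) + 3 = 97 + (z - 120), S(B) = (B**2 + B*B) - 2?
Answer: 307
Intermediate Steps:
u(o) = -7/4 (u(o) = (-4 - 3)/4 = (1/4)*(-7) = -7/4)
S(B) = -2 + 2*B**2 (S(B) = (B**2 + B**2) - 2 = 2*B**2 - 2 = -2 + 2*B**2)
a(z, J) = -26 + z (a(z, J) = -3 + (97 + (z - 120)) = -3 + (97 + (-120 + z)) = -3 + (-23 + z) = -26 + z)
-a(-281, S(-4)*(u(1) + 4)) = -(-26 - 281) = -1*(-307) = 307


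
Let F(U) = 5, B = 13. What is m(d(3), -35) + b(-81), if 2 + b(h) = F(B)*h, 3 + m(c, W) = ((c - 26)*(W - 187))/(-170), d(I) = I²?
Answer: -2161/5 ≈ -432.20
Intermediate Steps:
m(c, W) = -3 - (-187 + W)*(-26 + c)/170 (m(c, W) = -3 + ((c - 26)*(W - 187))/(-170) = -3 + ((-26 + c)*(-187 + W))*(-1/170) = -3 + ((-187 + W)*(-26 + c))*(-1/170) = -3 - (-187 + W)*(-26 + c)/170)
b(h) = -2 + 5*h
m(d(3), -35) + b(-81) = (-158/5 + (11/10)*3² + (13/85)*(-35) - 1/170*(-35)*3²) + (-2 + 5*(-81)) = (-158/5 + (11/10)*9 - 91/17 - 1/170*(-35)*9) + (-2 - 405) = (-158/5 + 99/10 - 91/17 + 63/34) - 407 = -126/5 - 407 = -2161/5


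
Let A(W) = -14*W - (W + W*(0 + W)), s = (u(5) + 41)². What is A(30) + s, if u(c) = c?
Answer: 766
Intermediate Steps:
s = 2116 (s = (5 + 41)² = 46² = 2116)
A(W) = -W² - 15*W (A(W) = -14*W - (W + W*W) = -14*W - (W + W²) = -14*W + (-W - W²) = -W² - 15*W)
A(30) + s = -1*30*(15 + 30) + 2116 = -1*30*45 + 2116 = -1350 + 2116 = 766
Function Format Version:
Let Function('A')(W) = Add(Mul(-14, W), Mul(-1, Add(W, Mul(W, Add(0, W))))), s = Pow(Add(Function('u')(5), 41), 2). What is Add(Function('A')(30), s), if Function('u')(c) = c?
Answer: 766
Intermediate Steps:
s = 2116 (s = Pow(Add(5, 41), 2) = Pow(46, 2) = 2116)
Function('A')(W) = Add(Mul(-1, Pow(W, 2)), Mul(-15, W)) (Function('A')(W) = Add(Mul(-14, W), Mul(-1, Add(W, Mul(W, W)))) = Add(Mul(-14, W), Mul(-1, Add(W, Pow(W, 2)))) = Add(Mul(-14, W), Add(Mul(-1, W), Mul(-1, Pow(W, 2)))) = Add(Mul(-1, Pow(W, 2)), Mul(-15, W)))
Add(Function('A')(30), s) = Add(Mul(-1, 30, Add(15, 30)), 2116) = Add(Mul(-1, 30, 45), 2116) = Add(-1350, 2116) = 766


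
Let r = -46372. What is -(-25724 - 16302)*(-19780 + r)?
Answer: -2780103952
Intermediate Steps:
-(-25724 - 16302)*(-19780 + r) = -(-25724 - 16302)*(-19780 - 46372) = -(-42026)*(-66152) = -1*2780103952 = -2780103952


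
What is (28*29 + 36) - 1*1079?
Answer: -231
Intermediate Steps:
(28*29 + 36) - 1*1079 = (812 + 36) - 1079 = 848 - 1079 = -231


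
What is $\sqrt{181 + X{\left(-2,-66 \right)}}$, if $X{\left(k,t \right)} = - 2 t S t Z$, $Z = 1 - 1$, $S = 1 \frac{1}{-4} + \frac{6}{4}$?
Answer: $\sqrt{181} \approx 13.454$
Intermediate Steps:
$S = \frac{5}{4}$ ($S = 1 \left(- \frac{1}{4}\right) + 6 \cdot \frac{1}{4} = - \frac{1}{4} + \frac{3}{2} = \frac{5}{4} \approx 1.25$)
$Z = 0$
$X{\left(k,t \right)} = 0$ ($X{\left(k,t \right)} = - 2 t \frac{5}{4} t 0 = - \frac{5 t}{2} t 0 = - \frac{5 t^{2}}{2} \cdot 0 = 0$)
$\sqrt{181 + X{\left(-2,-66 \right)}} = \sqrt{181 + 0} = \sqrt{181}$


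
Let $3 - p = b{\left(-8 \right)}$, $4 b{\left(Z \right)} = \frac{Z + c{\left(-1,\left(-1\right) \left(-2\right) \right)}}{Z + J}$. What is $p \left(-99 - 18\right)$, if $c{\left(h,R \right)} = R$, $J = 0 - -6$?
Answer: $- \frac{1053}{4} \approx -263.25$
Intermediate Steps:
$J = 6$ ($J = 0 + 6 = 6$)
$b{\left(Z \right)} = \frac{2 + Z}{4 \left(6 + Z\right)}$ ($b{\left(Z \right)} = \frac{\left(Z - -2\right) \frac{1}{Z + 6}}{4} = \frac{\left(Z + 2\right) \frac{1}{6 + Z}}{4} = \frac{\left(2 + Z\right) \frac{1}{6 + Z}}{4} = \frac{\frac{1}{6 + Z} \left(2 + Z\right)}{4} = \frac{2 + Z}{4 \left(6 + Z\right)}$)
$p = \frac{9}{4}$ ($p = 3 - \frac{2 - 8}{4 \left(6 - 8\right)} = 3 - \frac{1}{4} \frac{1}{-2} \left(-6\right) = 3 - \frac{1}{4} \left(- \frac{1}{2}\right) \left(-6\right) = 3 - \frac{3}{4} = \frac{9}{4} \approx 2.25$)
$p \left(-99 - 18\right) = \frac{9 \left(-99 - 18\right)}{4} = \frac{9}{4} \left(-117\right) = - \frac{1053}{4}$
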